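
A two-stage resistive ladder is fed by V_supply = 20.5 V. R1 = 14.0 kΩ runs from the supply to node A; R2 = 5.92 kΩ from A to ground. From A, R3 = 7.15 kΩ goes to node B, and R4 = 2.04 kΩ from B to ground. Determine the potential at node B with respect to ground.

Looking into the second stage from A: R3 + R4 = 9.190 kΩ appears in parallel with R2.
Effective lower resistance at A: R2 ‖ 9.190 = 3.601 kΩ.
First divider: V_A = V_supply · 3.601/(14.0 + 3.601) = 4.194 V.
Then the unloaded second divider: V_B = V_A × R4/(R3+R4) = 4.194 × 0.2220 = 0.9309 V.

V_B ≈ 0.931 V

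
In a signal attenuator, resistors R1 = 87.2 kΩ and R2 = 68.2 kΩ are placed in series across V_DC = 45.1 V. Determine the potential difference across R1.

V ≈ 25.3 V

Total series resistance ΣR = 87.2 + 68.2 = 155.4 kΩ.
V = V_DC · R/ΣR = 45.1 × 0.5611 = 25.31 V.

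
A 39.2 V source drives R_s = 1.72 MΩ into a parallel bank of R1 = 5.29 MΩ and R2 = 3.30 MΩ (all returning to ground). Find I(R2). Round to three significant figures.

I ≈ 6.43 µA

Equivalent of the parallel group: R_p = 2.032 MΩ.
V_A by voltage divider: V_A = 39.2 × 2.032/(1.72 + 2.032) = 21.23 V.
I(R2) = V_A / R2 = 21.23/3.30 = 6.434 µA.
(Check via current divider: I_total = 10.45 µA; share G_k/ΣG = 0.6158 → same result.)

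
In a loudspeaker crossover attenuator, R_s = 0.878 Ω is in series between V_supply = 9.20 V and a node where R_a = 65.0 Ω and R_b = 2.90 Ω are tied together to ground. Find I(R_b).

I ≈ 2.41 A

Combine the parallel branches: R_p = (1/65.0 + 1/2.90)⁻¹ = 2.776 Ω.
V_A = 9.20 × 2.776/3.654 = 6.989 V.
Branch current I = V_A/R_b = 6.989/2.90 = 2.410 A.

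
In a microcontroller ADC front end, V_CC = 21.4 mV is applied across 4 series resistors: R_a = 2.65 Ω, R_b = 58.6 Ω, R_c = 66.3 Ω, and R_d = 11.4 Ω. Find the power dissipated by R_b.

P ≈ 1.39 µW

ΣR = 138.9 Ω → I = 21.4/138.9 = 0.1540 mA.
V(R_b) = I·R = 9.025 mV; P = V·I = 9.025 × 0.1540 = 1.390 µW.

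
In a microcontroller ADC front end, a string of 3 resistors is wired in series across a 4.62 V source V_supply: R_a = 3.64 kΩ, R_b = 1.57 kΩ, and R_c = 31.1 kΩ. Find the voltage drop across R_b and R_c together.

V ≈ 4.16 V

ΣR = 3.64 + 1.57 + 31.1 = 36.31 kΩ.
R_{R_b..R_c} = 1.57 + 31.1 = 32.67 kΩ.
By the voltage-divider rule, V = 4.62 × 32.67/36.31 = 4.157 V.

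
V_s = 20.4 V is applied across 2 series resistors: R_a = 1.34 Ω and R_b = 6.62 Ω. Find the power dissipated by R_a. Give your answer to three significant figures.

ΣR = 7.960 Ω → I = 20.4/7.960 = 2.563 A.
P(R_a) = I²·R_a = (2.563)² × 1.34 = 8.801 W.

P ≈ 8.80 W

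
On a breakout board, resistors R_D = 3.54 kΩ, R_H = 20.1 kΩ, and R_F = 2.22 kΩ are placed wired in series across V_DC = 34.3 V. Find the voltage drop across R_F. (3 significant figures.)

V ≈ 2.94 V

Total series resistance ΣR = 3.54 + 20.1 + 2.22 = 25.86 kΩ.
Voltage divider: V = V_DC · (2.220 / 25.86) = 34.3 × 0.08585 = 2.945 V.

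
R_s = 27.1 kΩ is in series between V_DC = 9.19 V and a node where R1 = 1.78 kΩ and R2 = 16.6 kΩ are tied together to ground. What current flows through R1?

Equivalent of the parallel group: R_p = 1.608 kΩ.
V_A by voltage divider: V_A = 9.19 × 1.608/(27.1 + 1.608) = 0.5146 V.
Branch current I = V_A/R1 = 0.5146/1.78 = 0.2891 mA.

I ≈ 0.289 mA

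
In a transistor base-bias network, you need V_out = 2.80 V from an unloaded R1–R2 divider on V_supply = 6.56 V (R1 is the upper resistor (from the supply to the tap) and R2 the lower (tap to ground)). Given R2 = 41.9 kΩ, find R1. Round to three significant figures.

R1 ≈ 56.3 kΩ

Required fraction k = V_out/V_supply = 0.4268.
R1 = R2·(1/k − 1) = 41.9 × 1.343 = 56.27 kΩ.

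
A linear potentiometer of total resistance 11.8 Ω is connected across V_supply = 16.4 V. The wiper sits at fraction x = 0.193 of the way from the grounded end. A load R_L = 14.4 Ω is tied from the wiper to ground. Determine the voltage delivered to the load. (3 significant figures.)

Split the track: R_lower = x·R_p = 2.277 Ω, R_upper = (1−x)·R_p = 9.523 Ω.
Lower segment in parallel with the load: 2.277 ‖ 14.4 = 1.966 Ω.
Loaded-divider output: V_out = 16.4 × 0.1712 = 2.807 V.
(Unloaded: V_out = x·V_supply = 3.17 V.)

V_out ≈ 2.81 V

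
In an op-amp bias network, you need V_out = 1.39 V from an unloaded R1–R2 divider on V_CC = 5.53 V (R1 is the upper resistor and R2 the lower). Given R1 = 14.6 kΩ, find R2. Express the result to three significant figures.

Required fraction k = V_out/V_CC = 0.2514.
R2 = R1 · 0.2514/(1 − 0.2514) = 4.902 kΩ.

R2 ≈ 4.90 kΩ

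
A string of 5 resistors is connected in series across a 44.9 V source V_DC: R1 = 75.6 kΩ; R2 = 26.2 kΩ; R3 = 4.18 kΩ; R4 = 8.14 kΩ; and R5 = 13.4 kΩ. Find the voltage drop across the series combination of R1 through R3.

V ≈ 37.3 V

Total series resistance ΣR = 75.6 + 26.2 + 4.18 + 8.14 + 13.4 = 127.5 kΩ.
R_{R1..R3} = 75.6 + 26.2 + 4.18 = 106.0 kΩ.
Voltage divider: V = V_DC · (106.0 / 127.5) = 44.9 × 0.8311 = 37.32 V.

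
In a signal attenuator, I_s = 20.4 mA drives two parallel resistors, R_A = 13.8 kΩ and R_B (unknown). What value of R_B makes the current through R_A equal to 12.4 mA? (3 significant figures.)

Two-branch current divider: I_A = I_s · R_B/(R_A + R_B).
12.4/20.4 = R_B/(R_A + R_B) → R_B = R_A · (0.6078)/(1 − 0.6078) = 13.8 × 1.550 = 21.39 kΩ.

R_B ≈ 21.4 kΩ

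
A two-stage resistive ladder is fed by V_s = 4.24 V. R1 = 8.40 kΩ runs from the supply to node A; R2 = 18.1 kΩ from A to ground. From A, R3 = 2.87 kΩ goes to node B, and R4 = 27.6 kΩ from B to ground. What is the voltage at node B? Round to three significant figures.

V_B ≈ 2.21 V

Node A sees R2 in parallel with the series input of stage 2, R3 + R4 = 30.47 kΩ.
R2 ‖ (R3+R4) = 11.35 kΩ.
V_A = 4.24 × 11.35/(8.40 + 11.35) = 2.437 V.
Stage 2 is unloaded, so V_B = V_A · R4/(R3+R4) = 2.437 × 27.6/30.47 = 2.208 V.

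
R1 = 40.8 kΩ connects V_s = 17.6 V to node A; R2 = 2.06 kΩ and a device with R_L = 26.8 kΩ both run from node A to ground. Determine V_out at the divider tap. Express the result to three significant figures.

V_out ≈ 0.788 V

R2 ‖ R_L = (2.06 × 26.8)/(2.06 + 26.8) = 1.913 kΩ.
Voltage divider with the loaded lower leg: V_out = 17.6 × 1.913/(40.8 + 1.913) = 17.6 × 0.04479 = 0.7882 V.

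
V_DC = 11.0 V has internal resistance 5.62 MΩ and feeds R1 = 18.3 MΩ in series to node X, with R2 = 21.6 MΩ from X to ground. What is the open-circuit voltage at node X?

V_th ≈ 5.22 V

R1' = 5.62 + 18.3 = 23.92 MΩ (source resistance + R1).
Open-circuit (no load on X): V_th = V_DC · R2/(R1' + R2) = 11.0 × 21.6/(23.92 + 21.6) = 5.220 V.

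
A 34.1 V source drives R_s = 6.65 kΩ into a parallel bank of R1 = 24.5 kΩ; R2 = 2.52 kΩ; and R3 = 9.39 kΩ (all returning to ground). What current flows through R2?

I ≈ 2.93 mA

Combine the parallel branches: R_p = (1/24.5 + 1/2.52 + 1/9.39)⁻¹ = 1.838 kΩ.
V_A = 34.1 × 1.838/8.488 = 7.383 V.
Branch current I = V_A/R2 = 7.383/2.52 = 2.930 mA.
(Check via current divider: I_total = 4.018 mA; share G_k/ΣG = 0.7293 → same result.)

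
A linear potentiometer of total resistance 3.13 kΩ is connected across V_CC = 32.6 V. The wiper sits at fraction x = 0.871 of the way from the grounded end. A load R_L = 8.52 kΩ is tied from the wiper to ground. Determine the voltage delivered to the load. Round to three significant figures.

Lower segment x·R_p = 2.726 kΩ; upper segment (1−x)·R_p = 0.4038 kΩ.
(x·R_p) ‖ R_L = 2.065 kΩ.
Loaded-divider output: V_out = 32.6 × 0.8365 = 27.27 V.

V_out ≈ 27.3 V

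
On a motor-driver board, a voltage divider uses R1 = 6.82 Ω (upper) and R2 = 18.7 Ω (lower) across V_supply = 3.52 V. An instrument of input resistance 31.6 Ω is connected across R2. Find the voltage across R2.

First combine the lower leg with the load: R2 ‖ R_L = 11.75 Ω.
Voltage divider with the loaded lower leg: V_out = 3.52 × 11.75/(6.82 + 11.75) = 3.52 × 0.6327 = 2.227 V.
(Unloaded it would be 2.58 V; the load pulls it down.)

V_out ≈ 2.23 V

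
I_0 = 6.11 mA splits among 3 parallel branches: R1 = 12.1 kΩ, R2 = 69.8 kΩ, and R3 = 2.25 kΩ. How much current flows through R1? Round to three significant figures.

Conductances: ΣG = 1/12.1 + 1/69.8 + 1/2.25 = 0.5414 (1/kΩ).
R1 takes the fraction G_k/ΣG = 0.08264/0.5414 = 0.1526, so I = 6.11 × 0.1526 = 0.9327 mA.

I ≈ 0.933 mA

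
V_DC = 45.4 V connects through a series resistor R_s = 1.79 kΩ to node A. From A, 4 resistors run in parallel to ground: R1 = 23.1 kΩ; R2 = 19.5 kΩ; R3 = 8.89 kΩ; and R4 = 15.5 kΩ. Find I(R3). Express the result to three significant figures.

Equivalent of the parallel group: R_p = 3.682 kΩ.
V_A by voltage divider: V_A = 45.4 × 3.682/(1.79 + 3.682) = 30.55 V.
I(R3) = V_A / R3 = 30.55/8.89 = 3.436 mA.

I ≈ 3.44 mA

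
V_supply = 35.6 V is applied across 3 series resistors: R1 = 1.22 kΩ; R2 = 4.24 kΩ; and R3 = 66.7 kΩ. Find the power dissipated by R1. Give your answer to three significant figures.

ΣR = 72.16 kΩ → I = 35.6/72.16 = 0.4933 mA.
P = I²R = 0.2434 × 1.22 = 0.2969 mW.

P ≈ 0.297 mW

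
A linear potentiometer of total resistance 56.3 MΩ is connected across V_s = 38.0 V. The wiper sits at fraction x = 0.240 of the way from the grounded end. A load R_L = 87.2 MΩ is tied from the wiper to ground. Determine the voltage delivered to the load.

V_out ≈ 8.16 V

Lower segment x·R_p = 13.51 MΩ; upper segment (1−x)·R_p = 42.79 MΩ.
R_L loads the lower segment: effective lower R = 11.70 MΩ.
Loaded-divider output: V_out = 38.0 × 0.2147 = 8.159 V.
(Unloaded: V_out = x·V_s = 9.12 V.)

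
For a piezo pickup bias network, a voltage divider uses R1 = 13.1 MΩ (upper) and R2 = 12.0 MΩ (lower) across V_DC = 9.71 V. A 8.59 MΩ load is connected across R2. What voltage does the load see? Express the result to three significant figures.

V_out ≈ 2.68 V

First combine the lower leg with the load: R2 ‖ R_L = 5.006 MΩ.
Then V_out = V_DC · R2'/(R1 + R2') = 9.71 × 5.006/18.11 = 2.685 V.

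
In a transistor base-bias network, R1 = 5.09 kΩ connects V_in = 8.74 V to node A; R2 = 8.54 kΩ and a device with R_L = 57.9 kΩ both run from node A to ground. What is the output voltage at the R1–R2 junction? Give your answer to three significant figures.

V_out ≈ 5.19 V

First combine the lower leg with the load: R2 ‖ R_L = 7.442 kΩ.
Then V_out = V_in · R2'/(R1 + R2') = 8.74 × 7.442/12.53 = 5.190 V.
(Unloaded it would be 5.48 V; the load pulls it down.)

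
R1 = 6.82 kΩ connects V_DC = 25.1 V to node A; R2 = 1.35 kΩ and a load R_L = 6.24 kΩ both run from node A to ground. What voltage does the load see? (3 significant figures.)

V_out ≈ 3.51 V

R2 ‖ R_L = (1.35 × 6.24)/(1.35 + 6.24) = 1.110 kΩ.
Now apply the divider: V_out = 25.1 × 0.1400 = 3.513 V.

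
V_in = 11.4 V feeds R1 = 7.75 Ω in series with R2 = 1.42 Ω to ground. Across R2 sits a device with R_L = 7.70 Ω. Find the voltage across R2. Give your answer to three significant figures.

First combine the lower leg with the load: R2 ‖ R_L = 1.199 Ω.
Now apply the divider: V_out = 11.4 × 0.1340 = 1.527 V.

V_out ≈ 1.53 V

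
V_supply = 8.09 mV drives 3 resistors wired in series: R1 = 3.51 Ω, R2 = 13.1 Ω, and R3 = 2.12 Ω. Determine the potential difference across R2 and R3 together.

V ≈ 6.57 mV

Total series resistance ΣR = 3.51 + 13.1 + 2.12 = 18.73 Ω.
R_{R2..R3} = 13.1 + 2.12 = 15.22 Ω.
By the voltage-divider rule, V = 8.09 × 15.22/18.73 = 6.574 mV.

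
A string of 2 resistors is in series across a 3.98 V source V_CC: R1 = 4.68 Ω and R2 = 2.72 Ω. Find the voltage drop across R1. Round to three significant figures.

V ≈ 2.52 V

Total series resistance ΣR = 4.68 + 2.72 = 7.400 Ω.
V = V_CC · R/ΣR = 3.98 × 0.6324 = 2.517 V.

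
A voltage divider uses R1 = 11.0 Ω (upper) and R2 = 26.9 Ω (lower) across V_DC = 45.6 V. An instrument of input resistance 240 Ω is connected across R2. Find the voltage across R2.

V_out ≈ 31.3 V

The load sits in parallel with R2, giving an effective lower resistance R2' = R2·R_L/(R2+R_L) = 24.19 Ω.
Now apply the divider: V_out = 45.6 × 0.6874 = 31.35 V.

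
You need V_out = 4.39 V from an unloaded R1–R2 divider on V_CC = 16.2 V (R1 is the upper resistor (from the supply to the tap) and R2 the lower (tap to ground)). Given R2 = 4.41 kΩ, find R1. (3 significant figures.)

V_out/V_CC = R2/(R1+R2) = 0.2710.
R1 = R2·(1/k − 1) = 4.41 × 2.690 = 11.86 kΩ.

R1 ≈ 11.9 kΩ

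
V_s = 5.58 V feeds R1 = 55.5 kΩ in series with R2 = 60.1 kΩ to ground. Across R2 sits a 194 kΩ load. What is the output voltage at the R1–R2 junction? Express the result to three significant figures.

The load sits in parallel with R2, giving an effective lower resistance R2' = R2·R_L/(R2+R_L) = 45.89 kΩ.
Then V_out = V_s · R2'/(R1 + R2') = 5.58 × 45.89/101.4 = 2.525 V.
(Unloaded it would be 2.90 V; the load pulls it down.)

V_out ≈ 2.53 V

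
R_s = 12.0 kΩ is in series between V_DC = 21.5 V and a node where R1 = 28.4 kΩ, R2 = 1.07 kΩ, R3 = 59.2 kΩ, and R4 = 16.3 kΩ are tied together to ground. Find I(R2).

I ≈ 1.48 mA

Combine the parallel branches: R_p = (1/28.4 + 1/1.07 + 1/59.2 + 1/16.3)⁻¹ = 0.9542 kΩ.
V_A = 21.5 × 0.9542/12.95 = 1.584 V.
I(R2) = V_A / R2 = 1.584/1.07 = 1.480 mA.
(Equivalently: I_total = 1.660 mA, then current-divider fraction G_k/ΣG = 0.8917.)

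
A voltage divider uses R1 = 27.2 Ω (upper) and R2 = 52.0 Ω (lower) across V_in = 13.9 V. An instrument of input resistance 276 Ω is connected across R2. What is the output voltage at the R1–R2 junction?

First combine the lower leg with the load: R2 ‖ R_L = 43.76 Ω.
Now apply the divider: V_out = 13.9 × 0.6167 = 8.572 V.

V_out ≈ 8.57 V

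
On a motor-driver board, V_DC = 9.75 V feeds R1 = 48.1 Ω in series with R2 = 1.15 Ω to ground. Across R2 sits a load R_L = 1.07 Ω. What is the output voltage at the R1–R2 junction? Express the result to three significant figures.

V_out ≈ 0.111 V

The load sits in parallel with R2, giving an effective lower resistance R2' = R2·R_L/(R2+R_L) = 0.5543 Ω.
Voltage divider with the loaded lower leg: V_out = 9.75 × 0.5543/(48.1 + 0.5543) = 9.75 × 0.01139 = 0.1111 V.
(Unloaded it would be 0.228 V; the load pulls it down.)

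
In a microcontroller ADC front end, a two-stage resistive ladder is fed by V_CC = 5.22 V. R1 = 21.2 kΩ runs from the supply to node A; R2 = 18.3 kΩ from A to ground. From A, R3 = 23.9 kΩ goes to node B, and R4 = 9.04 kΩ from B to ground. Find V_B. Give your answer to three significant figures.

V_B ≈ 0.511 V

Node A sees R2 in parallel with the series input of stage 2, R3 + R4 = 32.94 kΩ.
Effective lower resistance at A: R2 ‖ 32.94 = 11.76 kΩ.
So V_A = 5.22 × 0.3569 = 1.863 V.
V_B = V_A × 0.2744 = 0.5113 V.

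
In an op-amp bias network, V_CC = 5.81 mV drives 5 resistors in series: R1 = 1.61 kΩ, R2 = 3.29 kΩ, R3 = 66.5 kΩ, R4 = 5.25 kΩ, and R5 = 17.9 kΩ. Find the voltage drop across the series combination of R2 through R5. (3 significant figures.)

Series total: ΣR = 1.61 + 3.29 + 66.5 + 5.25 + 17.9 = 94.55 kΩ.
R_{R2..R5} = 3.29 + 66.5 + 5.25 + 17.9 = 92.94 kΩ.
V = V_CC · R/ΣR = 5.81 × 0.9830 = 5.711 mV.

V ≈ 5.71 mV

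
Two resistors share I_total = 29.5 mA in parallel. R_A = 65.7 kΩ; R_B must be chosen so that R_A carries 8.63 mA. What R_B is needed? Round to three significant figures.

Two-branch current divider: I_A = I_total · R_B/(R_A + R_B).
8.63/29.5 = R_B/(R_A + R_B) → R_B = R_A · (0.2925)/(1 − 0.2925) = 65.7 × 0.4135 = 27.17 kΩ.

R_B ≈ 27.2 kΩ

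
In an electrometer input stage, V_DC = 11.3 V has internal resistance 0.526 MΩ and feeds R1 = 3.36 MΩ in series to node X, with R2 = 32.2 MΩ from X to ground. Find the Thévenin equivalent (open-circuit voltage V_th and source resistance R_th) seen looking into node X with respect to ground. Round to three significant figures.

R1' = 0.526 + 3.36 = 3.886 MΩ (source resistance + R1).
V_th is the unloaded tap voltage: V_DC · R2/(R1'+R2) = 11.3 × 0.8923 = 10.08 V.
With V_DC suppressed (replaced by a short), R_th = R1' ‖ R2 = (3.886 × 32.2)/(3.886 + 32.2) = 3.468 MΩ.

V_th ≈ 10.1 V, R_th ≈ 3.47 MΩ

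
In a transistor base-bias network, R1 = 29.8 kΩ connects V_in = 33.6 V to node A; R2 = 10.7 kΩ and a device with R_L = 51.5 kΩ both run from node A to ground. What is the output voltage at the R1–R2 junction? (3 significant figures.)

V_out ≈ 7.70 V

R2 ‖ R_L = (10.7 × 51.5)/(10.7 + 51.5) = 8.859 kΩ.
Voltage divider with the loaded lower leg: V_out = 33.6 × 8.859/(29.8 + 8.859) = 33.6 × 0.2292 = 7.700 V.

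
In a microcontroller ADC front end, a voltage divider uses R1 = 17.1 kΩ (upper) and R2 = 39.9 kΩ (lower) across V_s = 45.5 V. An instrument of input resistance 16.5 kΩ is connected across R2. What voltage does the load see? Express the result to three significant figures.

The load sits in parallel with R2, giving an effective lower resistance R2' = R2·R_L/(R2+R_L) = 11.67 kΩ.
Voltage divider with the loaded lower leg: V_out = 45.5 × 11.67/(17.1 + 11.67) = 45.5 × 0.4057 = 18.46 V.
(Unloaded it would be 31.9 V; the load pulls it down.)

V_out ≈ 18.5 V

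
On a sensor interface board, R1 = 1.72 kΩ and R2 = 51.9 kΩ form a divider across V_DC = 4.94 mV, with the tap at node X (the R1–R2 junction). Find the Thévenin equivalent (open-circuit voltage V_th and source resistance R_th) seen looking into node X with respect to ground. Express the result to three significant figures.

V_th is the unloaded tap voltage: V_DC · R2/(R1+R2) = 4.94 × 0.9679 = 4.782 mV.
Looking into X with the source shorted: R_th = R1·R2/(R1+R2) = 1.720 × 51.9/53.62 = 1.665 kΩ.

V_th ≈ 4.78 mV, R_th ≈ 1.66 kΩ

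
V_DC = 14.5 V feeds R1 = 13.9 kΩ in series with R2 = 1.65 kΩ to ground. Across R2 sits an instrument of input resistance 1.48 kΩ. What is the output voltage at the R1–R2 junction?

V_out ≈ 0.771 V

The load sits in parallel with R2, giving an effective lower resistance R2' = R2·R_L/(R2+R_L) = 0.7802 kΩ.
Now apply the divider: V_out = 14.5 × 0.05315 = 0.7706 V.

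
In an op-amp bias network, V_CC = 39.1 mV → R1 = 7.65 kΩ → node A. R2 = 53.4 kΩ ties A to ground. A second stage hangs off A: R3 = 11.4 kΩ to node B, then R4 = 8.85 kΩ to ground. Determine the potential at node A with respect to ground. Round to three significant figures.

Looking into the second stage from A: R3 + R4 = 20.25 kΩ appears in parallel with R2.
R2 ‖ (R3+R4) = 14.68 kΩ.
First divider: V_A = V_CC · 14.68/(7.65 + 14.68) = 25.71 mV.

V_A ≈ 25.7 mV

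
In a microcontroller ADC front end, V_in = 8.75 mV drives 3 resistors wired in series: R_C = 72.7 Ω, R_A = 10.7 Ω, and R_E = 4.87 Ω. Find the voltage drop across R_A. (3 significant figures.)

V ≈ 1.06 mV

ΣR = 72.7 + 10.7 + 4.87 = 88.27 Ω.
V = V_in · R/ΣR = 8.75 × 0.1212 = 1.061 mV.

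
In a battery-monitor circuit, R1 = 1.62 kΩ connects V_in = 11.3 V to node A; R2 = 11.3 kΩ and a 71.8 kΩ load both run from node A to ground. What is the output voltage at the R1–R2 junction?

V_out ≈ 9.69 V

The load sits in parallel with R2, giving an effective lower resistance R2' = R2·R_L/(R2+R_L) = 9.763 kΩ.
Voltage divider with the loaded lower leg: V_out = 11.3 × 9.763/(1.62 + 9.763) = 11.3 × 0.8577 = 9.692 V.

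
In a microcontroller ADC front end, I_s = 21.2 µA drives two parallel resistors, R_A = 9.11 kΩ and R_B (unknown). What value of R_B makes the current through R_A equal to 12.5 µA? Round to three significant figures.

R_B ≈ 13.1 kΩ

The fraction through R_A equals R_B/(R_A+R_B).
12.5/21.2 = R_B/(R_A + R_B) → R_B = R_A · (0.5896)/(1 − 0.5896) = 9.11 × 1.437 = 13.09 kΩ.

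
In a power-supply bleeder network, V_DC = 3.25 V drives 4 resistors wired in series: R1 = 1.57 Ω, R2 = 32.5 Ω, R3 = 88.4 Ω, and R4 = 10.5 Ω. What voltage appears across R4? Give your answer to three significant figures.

Total series resistance ΣR = 1.57 + 32.5 + 88.4 + 10.5 = 133.0 Ω.
By the voltage-divider rule, V = 3.25 × 10.50/133.0 = 0.2566 V.

V ≈ 0.257 V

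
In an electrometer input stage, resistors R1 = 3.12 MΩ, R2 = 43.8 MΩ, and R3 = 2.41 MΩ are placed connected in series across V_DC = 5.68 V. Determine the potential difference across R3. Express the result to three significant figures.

V ≈ 0.277 V

Series total: ΣR = 3.12 + 43.8 + 2.41 = 49.33 MΩ.
V = V_DC · R/ΣR = 5.68 × 0.04885 = 0.2775 V.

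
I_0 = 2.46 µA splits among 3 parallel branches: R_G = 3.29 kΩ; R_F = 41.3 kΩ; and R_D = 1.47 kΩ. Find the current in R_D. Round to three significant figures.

I ≈ 1.66 µA

Conductances: ΣG = 1/3.29 + 1/41.3 + 1/1.47 = 1.008 (1/kΩ).
By the current-divider rule, I = I_0 · G_k/ΣG = 2.46 × 0.6746 = 1.659 µA.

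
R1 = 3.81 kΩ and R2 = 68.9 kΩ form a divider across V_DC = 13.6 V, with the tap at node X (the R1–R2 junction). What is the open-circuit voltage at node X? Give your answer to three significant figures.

With X open, the divider is unloaded: V_th = 13.6 × 68.9/72.71 = 12.89 V.

V_th ≈ 12.9 V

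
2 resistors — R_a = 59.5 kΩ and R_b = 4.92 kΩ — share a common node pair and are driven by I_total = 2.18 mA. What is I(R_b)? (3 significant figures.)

With just two branches, the current splits inversely with resistance.
So I = 2.18 × 59.5/64.42 = 2.014 mA.

I ≈ 2.01 mA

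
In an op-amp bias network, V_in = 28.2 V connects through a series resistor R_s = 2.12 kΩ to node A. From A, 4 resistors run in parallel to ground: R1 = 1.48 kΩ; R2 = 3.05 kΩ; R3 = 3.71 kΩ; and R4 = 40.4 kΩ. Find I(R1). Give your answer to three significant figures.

I ≈ 5.08 mA

Parallel bank: R_p = 1/(1/1.48 + 1/3.05 + 1/3.71 + 1/40.4) = 0.7705 kΩ.
Node voltage V_A = V_in · R_p/(R_s + R_p) = 28.2 × 0.2666 = 7.517 V.
I(R1) = V_A / R1 = 7.517/1.48 = 5.079 mA.
(Check via current divider: I_total = 9.756 mA; share G_k/ΣG = 0.5206 → same result.)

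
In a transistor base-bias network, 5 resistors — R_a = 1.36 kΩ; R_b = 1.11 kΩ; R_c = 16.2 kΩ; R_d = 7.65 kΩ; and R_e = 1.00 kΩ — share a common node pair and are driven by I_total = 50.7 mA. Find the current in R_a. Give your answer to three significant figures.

Conductances: ΣG = 1/1.36 + 1/1.11 + 1/16.2 + 1/7.65 + 1/1.00 = 2.829 (1/kΩ).
By the current-divider rule, I = I_total · G_k/ΣG = 50.7 × 0.2599 = 13.18 mA.

I ≈ 13.2 mA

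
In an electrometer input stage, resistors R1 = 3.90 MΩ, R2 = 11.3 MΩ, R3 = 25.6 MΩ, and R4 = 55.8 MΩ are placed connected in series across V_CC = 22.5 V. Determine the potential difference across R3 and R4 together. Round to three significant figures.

Total series resistance ΣR = 3.90 + 11.3 + 25.6 + 55.8 = 96.60 MΩ.
R_{R3..R4} = 25.6 + 55.8 = 81.40 MΩ.
Voltage divider: V = V_CC · (81.40 / 96.60) = 22.5 × 0.8427 = 18.96 V.

V ≈ 19.0 V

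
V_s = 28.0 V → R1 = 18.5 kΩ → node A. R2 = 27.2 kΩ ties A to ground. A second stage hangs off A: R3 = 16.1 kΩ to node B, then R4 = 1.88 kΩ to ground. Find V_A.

V_A ≈ 10.3 V

The second stage (R3 + R4 = 17.98 kΩ) loads node A in parallel with R2.
Effective lower resistance at A: R2 ‖ 17.98 = 10.82 kΩ.
First divider: V_A = V_s · 10.82/(18.5 + 10.82) = 10.34 V.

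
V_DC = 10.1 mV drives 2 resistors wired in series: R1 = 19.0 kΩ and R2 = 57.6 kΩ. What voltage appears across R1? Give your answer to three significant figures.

ΣR = 19.0 + 57.6 = 76.60 kΩ.
V = V_DC · R/ΣR = 10.1 × 0.2480 = 2.505 mV.

V ≈ 2.51 mV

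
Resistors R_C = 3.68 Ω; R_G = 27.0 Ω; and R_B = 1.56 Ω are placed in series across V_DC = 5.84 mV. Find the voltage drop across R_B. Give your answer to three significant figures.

ΣR = 3.68 + 27.0 + 1.56 = 32.24 Ω.
V = V_DC · R/ΣR = 5.84 × 0.04839 = 0.2826 mV.

V ≈ 0.283 mV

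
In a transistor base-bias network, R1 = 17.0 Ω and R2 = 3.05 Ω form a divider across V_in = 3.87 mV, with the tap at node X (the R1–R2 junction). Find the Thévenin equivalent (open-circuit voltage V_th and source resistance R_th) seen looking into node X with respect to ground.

V_th is the unloaded tap voltage: V_in · R2/(R1+R2) = 3.87 × 0.1521 = 0.5887 mV.
Looking into X with the source shorted: R_th = R1·R2/(R1+R2) = 17.00 × 3.05/20.05 = 2.586 Ω.

V_th ≈ 0.589 mV, R_th ≈ 2.59 Ω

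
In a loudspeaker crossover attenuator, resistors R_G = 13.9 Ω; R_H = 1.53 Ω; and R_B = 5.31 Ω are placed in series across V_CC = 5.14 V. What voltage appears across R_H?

V ≈ 0.379 V

Series total: ΣR = 13.9 + 1.53 + 5.31 = 20.74 Ω.
By the voltage-divider rule, V = 5.14 × 1.530/20.74 = 0.3792 V.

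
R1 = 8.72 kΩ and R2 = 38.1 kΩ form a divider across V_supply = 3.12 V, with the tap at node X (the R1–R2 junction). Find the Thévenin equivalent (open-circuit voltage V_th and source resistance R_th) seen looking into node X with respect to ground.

V_th ≈ 2.54 V, R_th ≈ 7.10 kΩ

Open-circuit (no load on X): V_th = V_supply · R2/(R1 + R2) = 3.12 × 38.1/(8.720 + 38.1) = 2.539 V.
Zeroing V_supply shorts the top of R1 to ground, so R_th = R1 ‖ R2 = 7.096 kΩ.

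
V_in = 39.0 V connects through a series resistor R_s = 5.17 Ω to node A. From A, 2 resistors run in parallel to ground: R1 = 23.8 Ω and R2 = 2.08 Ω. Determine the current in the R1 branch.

I ≈ 0.443 A

Combine the parallel branches: R_p = (1/23.8 + 1/2.08)⁻¹ = 1.913 Ω.
V_A = 39.0 × 1.913/7.083 = 10.53 V.
Branch current I = V_A/R1 = 10.53/23.8 = 0.4425 A.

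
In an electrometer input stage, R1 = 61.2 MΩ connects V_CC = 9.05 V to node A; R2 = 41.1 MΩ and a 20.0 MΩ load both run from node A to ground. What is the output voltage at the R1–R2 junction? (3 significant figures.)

The load sits in parallel with R2, giving an effective lower resistance R2' = R2·R_L/(R2+R_L) = 13.45 MΩ.
Then V_out = V_CC · R2'/(R1 + R2') = 9.05 × 13.45/74.65 = 1.631 V.
(Unloaded it would be 3.64 V; the load pulls it down.)

V_out ≈ 1.63 V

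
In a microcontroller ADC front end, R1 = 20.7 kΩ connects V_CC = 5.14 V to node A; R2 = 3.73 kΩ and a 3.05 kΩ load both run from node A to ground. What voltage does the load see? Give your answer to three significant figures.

R2 ‖ R_L = (3.73 × 3.05)/(3.73 + 3.05) = 1.678 kΩ.
Now apply the divider: V_out = 5.14 × 0.07498 = 0.3854 V.
(Unloaded it would be 0.785 V; the load pulls it down.)

V_out ≈ 0.385 V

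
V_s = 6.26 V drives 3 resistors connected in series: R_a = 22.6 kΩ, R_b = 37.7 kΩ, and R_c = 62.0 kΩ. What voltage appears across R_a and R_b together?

ΣR = 22.6 + 37.7 + 62.0 = 122.3 kΩ.
R_{R_a..R_b} = 22.6 + 37.7 = 60.30 kΩ.
Voltage divider: V = V_s · (60.30 / 122.3) = 6.26 × 0.4930 = 3.086 V.

V ≈ 3.09 V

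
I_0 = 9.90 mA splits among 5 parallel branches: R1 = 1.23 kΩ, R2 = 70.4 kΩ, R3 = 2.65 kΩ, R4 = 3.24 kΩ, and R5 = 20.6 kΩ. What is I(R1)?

I ≈ 5.15 mA

Total conductance ΣG = 1/1.23 + 1/70.4 + 1/2.65 + 1/3.24 + 1/20.6 = 1.562 (units of 1/kΩ).
By the current-divider rule, I = I_0 · G_k/ΣG = 9.90 × 0.5206 = 5.154 mA.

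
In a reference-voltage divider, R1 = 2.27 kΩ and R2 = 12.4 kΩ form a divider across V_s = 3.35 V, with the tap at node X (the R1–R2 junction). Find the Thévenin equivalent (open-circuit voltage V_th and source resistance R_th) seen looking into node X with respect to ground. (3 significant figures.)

V_th ≈ 2.83 V, R_th ≈ 1.92 kΩ

Open-circuit (no load on X): V_th = V_s · R2/(R1 + R2) = 3.35 × 12.4/(2.270 + 12.4) = 2.832 V.
With V_s suppressed (replaced by a short), R_th = R1 ‖ R2 = (2.270 × 12.4)/(2.270 + 12.4) = 1.919 kΩ.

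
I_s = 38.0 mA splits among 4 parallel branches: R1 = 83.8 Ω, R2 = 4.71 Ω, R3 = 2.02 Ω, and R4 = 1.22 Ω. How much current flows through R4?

I ≈ 20.2 mA

Total conductance ΣG = 1/83.8 + 1/4.71 + 1/2.02 + 1/1.22 = 1.539 (units of 1/Ω).
By the current-divider rule, I = I_s · G_k/ΣG = 38.0 × 0.5326 = 20.24 mA.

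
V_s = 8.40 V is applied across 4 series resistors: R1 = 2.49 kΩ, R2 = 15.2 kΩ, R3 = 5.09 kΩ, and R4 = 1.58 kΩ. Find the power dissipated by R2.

P ≈ 1.81 mW

ΣR = 24.36 kΩ → I = 8.40/24.36 = 0.3448 mA.
P(R2) = I²·R2 = (0.3448)² × 15.2 = 1.807 mW.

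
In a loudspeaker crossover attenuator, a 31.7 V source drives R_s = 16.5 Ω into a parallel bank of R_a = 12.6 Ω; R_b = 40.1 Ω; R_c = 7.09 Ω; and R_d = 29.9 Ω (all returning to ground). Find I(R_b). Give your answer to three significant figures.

Combine the parallel branches: R_p = (1/12.6 + 1/40.1 + 1/7.09 + 1/29.9)⁻¹ = 3.587 Ω.
Node voltage V_A = V_in · R_p/(R_s + R_p) = 31.7 × 0.1786 = 5.661 V.
I(R_b) = V_A / R_b = 5.661/40.1 = 0.1412 A.
(Check via current divider: I_total = 1.578 A; share G_k/ΣG = 0.08945 → same result.)

I ≈ 0.141 A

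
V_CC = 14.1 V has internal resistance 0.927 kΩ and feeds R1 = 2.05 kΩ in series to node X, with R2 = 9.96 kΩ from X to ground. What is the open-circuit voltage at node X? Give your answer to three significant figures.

R1' = 0.927 + 2.05 = 2.977 kΩ (source resistance + R1).
Open-circuit (no load on X): V_th = V_CC · R2/(R1' + R2) = 14.1 × 9.96/(2.977 + 9.96) = 10.86 V.

V_th ≈ 10.9 V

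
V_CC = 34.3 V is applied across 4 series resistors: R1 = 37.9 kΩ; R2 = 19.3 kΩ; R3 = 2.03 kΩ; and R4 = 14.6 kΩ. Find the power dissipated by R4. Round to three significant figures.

P ≈ 3.15 mW

Series current I = V_CC/ΣR = 34.3/73.83 = 0.4646 mA.
V(R4) = I·R = 6.783 V; P = V·I = 6.783 × 0.4646 = 3.151 mW.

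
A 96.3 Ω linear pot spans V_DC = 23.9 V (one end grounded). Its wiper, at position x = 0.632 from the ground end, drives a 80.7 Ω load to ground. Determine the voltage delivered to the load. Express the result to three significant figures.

Lower segment x·R_p = 60.86 Ω; upper segment (1−x)·R_p = 35.44 Ω.
R_L loads the lower segment: effective lower R = 34.70 Ω.
Then V_out = V_DC · 34.70/(35.44 + 34.70) = 11.82 V.
(Unloaded: V_out = x·V_DC = 15.1 V.)

V_out ≈ 11.8 V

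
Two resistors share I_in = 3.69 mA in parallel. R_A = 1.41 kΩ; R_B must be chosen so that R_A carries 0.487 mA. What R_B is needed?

The fraction through R_A equals R_B/(R_A+R_B).
With f = 0.1320, R_B = R_A · f/(1−f) = 1.41 × 0.1520 = 0.2144 kΩ.

R_B ≈ 0.214 kΩ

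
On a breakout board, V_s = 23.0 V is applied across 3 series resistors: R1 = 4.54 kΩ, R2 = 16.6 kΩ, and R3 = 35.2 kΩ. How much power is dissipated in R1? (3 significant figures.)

P ≈ 0.757 mW

ΣR = 56.34 kΩ → I = 23.0/56.34 = 0.4082 mA.
V(R1) = I·R = 1.853 V; P = V·I = 1.853 × 0.4082 = 0.7566 mW.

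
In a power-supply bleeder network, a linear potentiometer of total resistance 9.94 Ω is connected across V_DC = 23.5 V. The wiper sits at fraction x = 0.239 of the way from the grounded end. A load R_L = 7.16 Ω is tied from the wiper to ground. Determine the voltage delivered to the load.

V_out ≈ 4.48 V

Split the track: R_lower = x·R_p = 2.376 Ω, R_upper = (1−x)·R_p = 7.564 Ω.
Lower segment in parallel with the load: 2.376 ‖ 7.16 = 1.784 Ω.
V_out = 23.5 × 1.784/(7.564 + 1.784) = 4.484 V.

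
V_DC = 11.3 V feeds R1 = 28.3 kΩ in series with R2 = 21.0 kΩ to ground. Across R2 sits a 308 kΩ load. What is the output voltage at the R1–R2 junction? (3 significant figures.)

The load sits in parallel with R2, giving an effective lower resistance R2' = R2·R_L/(R2+R_L) = 19.66 kΩ.
Then V_out = V_DC · R2'/(R1 + R2') = 11.3 × 19.66/47.96 = 4.632 V.

V_out ≈ 4.63 V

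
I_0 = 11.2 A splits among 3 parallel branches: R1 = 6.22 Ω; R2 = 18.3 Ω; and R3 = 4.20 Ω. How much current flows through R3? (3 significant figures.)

I ≈ 5.88 A

ΣG = 1/6.22 + 1/18.3 + 1/4.20 = 0.4535.
Current divider: I(R3) = I_0 · G_k/ΣG = 11.2 × (0.2381/0.4535) = 11.2 × 0.5250 = 5.880 A.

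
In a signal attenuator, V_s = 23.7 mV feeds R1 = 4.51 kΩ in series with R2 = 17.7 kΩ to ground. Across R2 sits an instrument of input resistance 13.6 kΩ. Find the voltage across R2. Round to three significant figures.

V_out ≈ 14.9 mV

R2 ‖ R_L = (17.7 × 13.6)/(17.7 + 13.6) = 7.691 kΩ.
Then V_out = V_s · R2'/(R1 + R2') = 23.7 × 7.691/12.20 = 14.94 mV.
(Unloaded it would be 18.9 mV; the load pulls it down.)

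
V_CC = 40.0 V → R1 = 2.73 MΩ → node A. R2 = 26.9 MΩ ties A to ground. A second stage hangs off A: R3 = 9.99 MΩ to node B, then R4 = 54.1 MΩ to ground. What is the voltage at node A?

Node A sees R2 in parallel with the series input of stage 2, R3 + R4 = 64.09 MΩ.
R2 ‖ (R3+R4) = 18.95 MΩ.
V_A = 40.0 × 18.95/(2.73 + 18.95) = 34.96 V.

V_A ≈ 35.0 V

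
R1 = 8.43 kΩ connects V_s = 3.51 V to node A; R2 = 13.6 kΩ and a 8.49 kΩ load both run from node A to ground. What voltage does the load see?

First combine the lower leg with the load: R2 ‖ R_L = 5.227 kΩ.
Then V_out = V_s · R2'/(R1 + R2') = 3.51 × 5.227/13.66 = 1.343 V.
(Unloaded it would be 2.17 V; the load pulls it down.)

V_out ≈ 1.34 V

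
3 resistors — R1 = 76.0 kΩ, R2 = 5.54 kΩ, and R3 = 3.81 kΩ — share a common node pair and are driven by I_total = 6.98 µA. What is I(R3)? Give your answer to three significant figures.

I ≈ 4.02 µA

Total conductance ΣG = 1/76.0 + 1/5.54 + 1/3.81 = 0.4561 (units of 1/kΩ).
By the current-divider rule, I = I_total · G_k/ΣG = 6.98 × 0.5754 = 4.016 µA.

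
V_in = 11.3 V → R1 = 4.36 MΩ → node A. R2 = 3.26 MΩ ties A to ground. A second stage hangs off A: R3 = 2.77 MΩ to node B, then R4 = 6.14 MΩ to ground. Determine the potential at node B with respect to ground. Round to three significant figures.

Node A sees R2 in parallel with the series input of stage 2, R3 + R4 = 8.910 MΩ.
Effective lower resistance at A: R2 ‖ 8.910 = 2.387 MΩ.
First divider: V_A = V_in · 2.387/(4.36 + 2.387) = 3.998 V.
V_B = V_A × 0.6891 = 2.755 V.

V_B ≈ 2.75 V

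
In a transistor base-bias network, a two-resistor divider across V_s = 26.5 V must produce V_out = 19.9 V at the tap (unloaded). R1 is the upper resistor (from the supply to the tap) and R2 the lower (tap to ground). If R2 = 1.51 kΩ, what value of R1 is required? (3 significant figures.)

V_out/V_s = R2/(R1+R2) = 0.7509.
Rearranging, R1 = R2·(1−k)/k = 1.51 × 0.3317 = 0.5008 kΩ.

R1 ≈ 0.501 kΩ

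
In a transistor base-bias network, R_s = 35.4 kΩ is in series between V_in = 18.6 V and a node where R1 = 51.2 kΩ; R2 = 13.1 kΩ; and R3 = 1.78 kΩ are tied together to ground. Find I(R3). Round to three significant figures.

Equivalent of the parallel group: R_p = 1.521 kΩ.
V_A by voltage divider: V_A = 18.6 × 1.521/(35.4 + 1.521) = 0.7660 V.
Branch current I = V_A/R3 = 0.7660/1.78 = 0.4303 mA.
(Equivalently: I_total = 0.5038 mA, then current-divider fraction G_k/ΣG = 0.8542.)

I ≈ 0.430 mA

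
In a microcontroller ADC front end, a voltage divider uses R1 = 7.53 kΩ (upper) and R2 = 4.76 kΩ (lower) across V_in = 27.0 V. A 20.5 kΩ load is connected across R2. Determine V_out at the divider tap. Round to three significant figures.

The load sits in parallel with R2, giving an effective lower resistance R2' = R2·R_L/(R2+R_L) = 3.863 kΩ.
Now apply the divider: V_out = 27.0 × 0.3391 = 9.155 V.
(Unloaded it would be 10.5 V; the load pulls it down.)

V_out ≈ 9.15 V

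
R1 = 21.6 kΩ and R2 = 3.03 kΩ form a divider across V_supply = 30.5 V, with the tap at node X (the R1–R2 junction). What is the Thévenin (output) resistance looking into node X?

Zeroing V_supply shorts the top of R1 to ground, so R_th = R1 ‖ R2 = 2.657 kΩ.

R_th ≈ 2.66 kΩ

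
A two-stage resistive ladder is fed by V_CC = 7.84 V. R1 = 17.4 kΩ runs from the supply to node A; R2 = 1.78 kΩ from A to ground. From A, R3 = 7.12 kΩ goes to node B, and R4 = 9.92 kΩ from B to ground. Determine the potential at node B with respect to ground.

Looking into the second stage from A: R3 + R4 = 17.04 kΩ appears in parallel with R2.
R2 ‖ (R3+R4) = 1.612 kΩ.
V_A = 7.84 × 1.612/(17.4 + 1.612) = 0.6646 V.
Then the unloaded second divider: V_B = V_A × R4/(R3+R4) = 0.6646 × 0.5822 = 0.3869 V.

V_B ≈ 0.387 V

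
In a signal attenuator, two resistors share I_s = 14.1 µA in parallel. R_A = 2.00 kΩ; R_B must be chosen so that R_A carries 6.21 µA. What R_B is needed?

R_B ≈ 1.57 kΩ

In a two-way split, I_A/I_s = R_B/(R_A + R_B).
With f = 0.4404, R_B = R_A · f/(1−f) = 2.00 × 0.7871 = 1.574 kΩ.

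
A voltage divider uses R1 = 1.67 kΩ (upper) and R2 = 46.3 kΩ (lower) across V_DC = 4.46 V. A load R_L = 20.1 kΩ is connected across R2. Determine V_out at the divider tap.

The load sits in parallel with R2, giving an effective lower resistance R2' = R2·R_L/(R2+R_L) = 14.02 kΩ.
Then V_out = V_DC · R2'/(R1 + R2') = 4.46 × 14.02/15.69 = 3.985 V.
(Unloaded it would be 4.30 V; the load pulls it down.)

V_out ≈ 3.99 V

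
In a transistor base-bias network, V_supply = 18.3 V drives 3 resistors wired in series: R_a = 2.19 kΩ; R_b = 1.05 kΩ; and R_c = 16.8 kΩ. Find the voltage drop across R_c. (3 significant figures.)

Total series resistance ΣR = 2.19 + 1.05 + 16.8 = 20.04 kΩ.
Voltage divider: V = V_supply · (16.80 / 20.04) = 18.3 × 0.8383 = 15.34 V.

V ≈ 15.3 V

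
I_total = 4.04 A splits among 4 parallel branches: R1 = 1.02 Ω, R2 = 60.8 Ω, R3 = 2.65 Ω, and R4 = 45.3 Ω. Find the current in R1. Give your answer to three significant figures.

ΣG = 1/1.02 + 1/60.8 + 1/2.65 + 1/45.3 = 1.396.
R1 takes the fraction G_k/ΣG = 0.9804/1.396 = 0.7021, so I = 4.04 × 0.7021 = 2.837 A.

I ≈ 2.84 A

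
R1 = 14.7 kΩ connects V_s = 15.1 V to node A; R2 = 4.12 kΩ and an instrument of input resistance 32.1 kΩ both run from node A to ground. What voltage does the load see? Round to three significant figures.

The load sits in parallel with R2, giving an effective lower resistance R2' = R2·R_L/(R2+R_L) = 3.651 kΩ.
Now apply the divider: V_out = 15.1 × 0.1990 = 3.004 V.
(Unloaded it would be 3.31 V; the load pulls it down.)

V_out ≈ 3.00 V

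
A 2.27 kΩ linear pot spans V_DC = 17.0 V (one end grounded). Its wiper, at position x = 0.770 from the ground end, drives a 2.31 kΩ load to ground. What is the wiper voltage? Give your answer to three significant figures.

V_out ≈ 11.1 V

Lower segment x·R_p = 1.748 kΩ; upper segment (1−x)·R_p = 0.5221 kΩ.
R_L loads the lower segment: effective lower R = 0.9950 kΩ.
V_out = 17.0 × 0.9950/(0.5221 + 0.9950) = 11.15 V.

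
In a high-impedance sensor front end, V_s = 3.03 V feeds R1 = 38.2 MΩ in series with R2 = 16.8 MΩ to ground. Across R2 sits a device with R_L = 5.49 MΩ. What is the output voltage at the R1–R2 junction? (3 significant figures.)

V_out ≈ 0.296 V

R2 ‖ R_L = (16.8 × 5.49)/(16.8 + 5.49) = 4.138 MΩ.
Then V_out = V_s · R2'/(R1 + R2') = 3.03 × 4.138/42.34 = 0.2961 V.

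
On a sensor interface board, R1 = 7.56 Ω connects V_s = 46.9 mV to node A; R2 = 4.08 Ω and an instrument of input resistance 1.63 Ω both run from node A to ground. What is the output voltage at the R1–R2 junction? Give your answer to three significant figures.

First combine the lower leg with the load: R2 ‖ R_L = 1.165 Ω.
Then V_out = V_s · R2'/(R1 + R2') = 46.9 × 1.165/8.725 = 6.261 mV.

V_out ≈ 6.26 mV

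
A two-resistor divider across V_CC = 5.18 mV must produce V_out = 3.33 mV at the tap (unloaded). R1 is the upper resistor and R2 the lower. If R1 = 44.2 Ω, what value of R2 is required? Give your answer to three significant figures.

R2 ≈ 79.6 Ω

The divider ratio is R2/(R1+R2) = 3.33/5.18 = 0.6429.
So R2 = R1 · V_out/(V_CC − V_out) = 44.2 × 3.33/(5.18 − 3.33) = 44.2 × 1.800 = 79.56 Ω.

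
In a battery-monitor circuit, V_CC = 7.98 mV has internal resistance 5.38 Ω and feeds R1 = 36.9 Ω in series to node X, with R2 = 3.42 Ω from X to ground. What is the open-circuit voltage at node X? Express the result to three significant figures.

R1' = 5.38 + 36.9 = 42.28 Ω (source resistance + R1).
V_th is the unloaded tap voltage: V_CC · R2/(R1'+R2) = 7.98 × 0.07484 = 0.5972 mV.

V_th ≈ 0.597 mV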